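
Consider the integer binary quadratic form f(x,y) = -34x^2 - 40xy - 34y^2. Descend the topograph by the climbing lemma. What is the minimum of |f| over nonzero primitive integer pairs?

translate: b→-28 (≡40 mod 68), so (34,40,34)→(34,-28,28)
flip: (34,-28,28)→(28,28,34)
reduced (well bottom): (28,28,34) with a≤c, −a<b≤a
well minimum |f| = |-28| = 28 (negative-definite)

28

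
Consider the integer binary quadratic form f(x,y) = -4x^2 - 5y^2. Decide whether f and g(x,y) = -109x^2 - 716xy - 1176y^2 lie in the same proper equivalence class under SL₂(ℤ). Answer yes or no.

D₁ = -80, D₂ = -80
f is negative-definite; reduce −f:
−f: reduced (well bottom): (4,0,5) with a≤c, −a<b≤a
flip sign back: reduced form of f is (-4,0,-5)
g is negative-definite; reduce −g:
−g: translate: b→62 (≡716 mod 218), so (109,716,1176)→(109,62,9)
−g: flip: (109,62,9)→(9,-62,109)
−g: translate: b→-8 (≡-62 mod 18), so (9,-62,109)→(9,-8,4)
−g: flip: (9,-8,4)→(4,8,9)
−g: translate: b→0 (≡8 mod 8), so (4,8,9)→(4,0,5)
−g: reduced (well bottom): (4,0,5) with a≤c, −a<b≤a
flip sign back: reduced form of g is (-4,0,-5)
reduced forms (-4, 0, -5) vs (-4, 0, -5) ⇒ equivalent

yes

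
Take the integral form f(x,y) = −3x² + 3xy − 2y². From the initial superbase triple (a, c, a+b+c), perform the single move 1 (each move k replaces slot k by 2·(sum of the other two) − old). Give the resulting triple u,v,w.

start (-3,-2,-2) = (f(1,0),f(0,1),f(1,1))
replace slot 1: 2·((-2)+(-2)) − (-3) = -5 → (-5,-2,-2)

-5,-2,-2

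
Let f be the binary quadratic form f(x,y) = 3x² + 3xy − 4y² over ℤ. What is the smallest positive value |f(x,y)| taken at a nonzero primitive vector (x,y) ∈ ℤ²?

river: ρ → (-4,5,2)
river: ρ → (2,7,-1)
river: ρ → (-1,7,2)
river: ρ → (2,5,-4)
river: ρ → (-4,3,3)
river: ρ → (3,3,-4)
closes: descent 0, river 6
min |a| on river = 1

1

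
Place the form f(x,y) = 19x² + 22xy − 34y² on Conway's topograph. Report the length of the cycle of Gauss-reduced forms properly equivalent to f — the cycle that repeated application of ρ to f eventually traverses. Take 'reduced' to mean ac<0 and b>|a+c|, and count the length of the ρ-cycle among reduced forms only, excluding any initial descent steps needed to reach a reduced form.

D = 3068, ⌊√D⌋ = 55
river: ρ → (-34,46,7)
river: ρ → (7,52,-13)
river: ρ → (-13,52,7)
river: ρ → (7,46,-34)
river: ρ → (-34,22,19)
river: ρ → (19,54,-2)
river: ρ → (-2,54,19)
river: ρ → (19,22,-34)
ρ-cycle length = 8 (tail of 0 descent steps not counted)

8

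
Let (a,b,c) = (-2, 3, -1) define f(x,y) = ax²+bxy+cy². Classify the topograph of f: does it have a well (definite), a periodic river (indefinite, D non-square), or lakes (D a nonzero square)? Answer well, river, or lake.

D = b²−4ac = 3² − 4·(-2)·(-1) = 1
D = 1² is a perfect square ⇒ form factors over ℤ ⇒ lakes

lake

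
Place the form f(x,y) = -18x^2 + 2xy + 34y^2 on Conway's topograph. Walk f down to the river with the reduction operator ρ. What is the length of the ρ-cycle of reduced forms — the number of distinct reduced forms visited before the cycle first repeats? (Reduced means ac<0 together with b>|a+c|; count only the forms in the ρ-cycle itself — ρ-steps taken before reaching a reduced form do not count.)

D = 2452, ⌊√D⌋ = 49
descent: ρ → (34,-2,-18)
descent: ρ → (-18,38,14)  [lands on river]
river: ρ → (14,46,-6)
river: ρ → (-6,38,42)
river: ρ → (42,46,-2)
river: ρ → (-2,46,42)
river: ρ → (42,38,-6)
river: ρ → (-6,46,14)
river: ρ → (14,38,-18)
river: ρ → (-18,34,18)
river: ρ → (18,38,-14)
river: ρ → (-14,46,6)
river: ρ → (6,38,-42)
river: ρ → (-42,46,2)
river: ρ → (2,46,-42)
river: ρ → (-42,38,6)
river: ρ → (6,46,-14)
river: ρ → (-14,38,18)
river: ρ → (18,34,-18)
ρ-cycle length = 18 (tail of 2 descent steps not counted)

18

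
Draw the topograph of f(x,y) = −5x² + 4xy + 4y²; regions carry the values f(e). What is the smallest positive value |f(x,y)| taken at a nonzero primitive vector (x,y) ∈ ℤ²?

river: ρ → (4,4,-5)
river: ρ → (-5,6,3)
river: ρ → (3,6,-5)
river: ρ → (-5,4,4)
closes: descent 0, river 4
min |a| on river = 3

3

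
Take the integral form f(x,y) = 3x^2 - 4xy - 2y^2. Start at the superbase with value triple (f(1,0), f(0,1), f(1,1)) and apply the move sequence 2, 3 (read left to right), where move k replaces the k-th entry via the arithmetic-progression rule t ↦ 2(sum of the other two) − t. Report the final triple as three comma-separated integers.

start (3,-2,-3) = (f(1,0),f(0,1),f(1,1))
replace slot 2: 2·(3+(-3)) − (-2) = 2 → (3,2,-3)
replace slot 3: 2·(3+2) − (-3) = 13 → (3,2,13)

3,2,13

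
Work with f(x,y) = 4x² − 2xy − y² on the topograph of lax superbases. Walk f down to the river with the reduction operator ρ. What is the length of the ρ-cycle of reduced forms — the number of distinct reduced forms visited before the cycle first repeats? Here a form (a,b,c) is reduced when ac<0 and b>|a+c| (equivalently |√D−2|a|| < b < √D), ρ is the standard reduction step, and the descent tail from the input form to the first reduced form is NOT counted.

D = 20, ⌊√D⌋ = 4
descent: ρ → (-1,4,1)  [lands on river]
river: ρ → (1,4,-1)
ρ-cycle length = 2 (tail of 1 descent step not counted)

2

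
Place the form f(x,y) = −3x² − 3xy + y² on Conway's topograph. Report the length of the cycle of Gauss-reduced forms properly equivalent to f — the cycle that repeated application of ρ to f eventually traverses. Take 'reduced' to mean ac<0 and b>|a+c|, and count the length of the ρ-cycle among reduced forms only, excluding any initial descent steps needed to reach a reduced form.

D = 21, ⌊√D⌋ = 4
descent: ρ → (1,3,-3)  [lands on river]
river: ρ → (-3,3,1)
ρ-cycle length = 2 (tail of 1 descent step not counted)

2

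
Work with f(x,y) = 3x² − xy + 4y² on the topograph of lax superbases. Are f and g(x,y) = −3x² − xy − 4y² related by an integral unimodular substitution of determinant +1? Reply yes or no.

D₁ = -47, D₂ = -47
f: reduced (well bottom): (3,-1,4) with a≤c, −a<b≤a
g is negative-definite; reduce −g:
−g: reduced (well bottom): (3,1,4) with a≤c, −a<b≤a
flip sign back: reduced form of g is (-3,-1,-4)
reduced forms (3, -1, 4) vs (-3, -1, -4) ⇒ inequivalent

no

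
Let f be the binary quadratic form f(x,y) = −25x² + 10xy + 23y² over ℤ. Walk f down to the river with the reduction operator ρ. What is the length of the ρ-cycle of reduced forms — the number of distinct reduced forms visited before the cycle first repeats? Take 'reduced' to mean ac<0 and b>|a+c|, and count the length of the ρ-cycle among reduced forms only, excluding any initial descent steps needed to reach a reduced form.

D = 2400, ⌊√D⌋ = 48
river: ρ → (23,36,-12)
river: ρ → (-12,36,23)
river: ρ → (23,10,-25)
river: ρ → (-25,40,8)
river: ρ → (8,40,-25)
river: ρ → (-25,10,23)
ρ-cycle length = 6 (tail of 0 descent steps not counted)

6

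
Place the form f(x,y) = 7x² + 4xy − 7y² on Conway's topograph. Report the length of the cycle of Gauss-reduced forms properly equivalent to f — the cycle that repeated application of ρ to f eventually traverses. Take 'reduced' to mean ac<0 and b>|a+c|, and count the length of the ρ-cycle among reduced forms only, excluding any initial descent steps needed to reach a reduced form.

D = 212, ⌊√D⌋ = 14
river: ρ → (-7,10,4)
river: ρ → (4,14,-1)
river: ρ → (-1,14,4)
river: ρ → (4,10,-7)
river: ρ → (-7,4,7)
river: ρ → (7,10,-4)
river: ρ → (-4,14,1)
river: ρ → (1,14,-4)
river: ρ → (-4,10,7)
river: ρ → (7,4,-7)
ρ-cycle length = 10 (tail of 0 descent steps not counted)

10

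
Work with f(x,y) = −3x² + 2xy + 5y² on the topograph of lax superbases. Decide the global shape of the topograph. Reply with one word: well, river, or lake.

D = b²−4ac = 2² − 4·(-3)·5 = 64
D = 8² is a perfect square ⇒ form factors over ℤ ⇒ lakes

lake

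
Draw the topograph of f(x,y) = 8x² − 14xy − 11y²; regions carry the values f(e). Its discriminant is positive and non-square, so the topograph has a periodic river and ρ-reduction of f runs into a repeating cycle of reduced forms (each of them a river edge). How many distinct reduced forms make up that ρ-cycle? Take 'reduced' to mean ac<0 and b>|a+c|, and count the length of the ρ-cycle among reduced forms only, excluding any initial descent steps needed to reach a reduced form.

D = 548, ⌊√D⌋ = 23
descent: ρ → (-11,14,8)  [lands on river]
river: ρ → (8,18,-7)
river: ρ → (-7,10,16)
river: ρ → (16,22,-1)
river: ρ → (-1,22,16)
river: ρ → (16,10,-7)
river: ρ → (-7,18,8)
river: ρ → (8,14,-11)
river: ρ → (-11,8,11)
river: ρ → (11,14,-8)
river: ρ → (-8,18,7)
river: ρ → (7,10,-16)
river: ρ → (-16,22,1)
river: ρ → (1,22,-16)
river: ρ → (-16,10,7)
river: ρ → (7,18,-8)
river: ρ → (-8,14,11)
river: ρ → (11,8,-11)
ρ-cycle length = 18 (tail of 1 descent step not counted)

18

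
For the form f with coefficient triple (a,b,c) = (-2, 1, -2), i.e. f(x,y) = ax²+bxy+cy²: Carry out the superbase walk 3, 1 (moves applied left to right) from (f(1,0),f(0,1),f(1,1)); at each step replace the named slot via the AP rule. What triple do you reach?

start (-2,-2,-3) = (f(1,0),f(0,1),f(1,1))
replace slot 3: 2·((-2)+(-2)) − (-3) = -5 → (-2,-2,-5)
replace slot 1: 2·((-2)+(-5)) − (-2) = -12 → (-12,-2,-5)

-12,-2,-5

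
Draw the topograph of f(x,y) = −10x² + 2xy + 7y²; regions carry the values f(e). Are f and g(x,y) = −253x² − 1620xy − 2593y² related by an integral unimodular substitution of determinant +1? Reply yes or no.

D₁ = 284, D₂ = 284
river cycle of f (length 8): (7, 12, -5), (-5, 8, 11), (11, 14, -2), (-2, 14, 11), (11, 8, -5), (-5, 12, 7), (7, 16, -1), (-1, 16, 7)
river cycle of g (length 8): (7, 12, -5), (-5, 8, 11), (11, 14, -2), (-2, 14, 11), (11, 8, -5), (-5, 12, 7), (7, 16, -1), (-1, 16, 7)
cycles coincide ⇒ equivalent

yes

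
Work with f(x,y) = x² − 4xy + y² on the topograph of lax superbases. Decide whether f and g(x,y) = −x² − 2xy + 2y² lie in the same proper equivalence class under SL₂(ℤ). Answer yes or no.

D₁ = 12, D₂ = 12
river cycle of f (length 2): (1, 2, -2), (-2, 2, 1)
river cycle of g (length 2): (2, 2, -1), (-1, 2, 2)
cycles differ ⇒ inequivalent

no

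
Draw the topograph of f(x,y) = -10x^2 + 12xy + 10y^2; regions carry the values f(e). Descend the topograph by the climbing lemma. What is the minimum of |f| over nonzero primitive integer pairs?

river: ρ → (10,8,-12)
river: ρ → (-12,16,6)
river: ρ → (6,20,-6)
river: ρ → (-6,16,12)
river: ρ → (12,8,-10)
river: ρ → (-10,12,10)
closes: descent 0, river 6
min |a| on river = 6

6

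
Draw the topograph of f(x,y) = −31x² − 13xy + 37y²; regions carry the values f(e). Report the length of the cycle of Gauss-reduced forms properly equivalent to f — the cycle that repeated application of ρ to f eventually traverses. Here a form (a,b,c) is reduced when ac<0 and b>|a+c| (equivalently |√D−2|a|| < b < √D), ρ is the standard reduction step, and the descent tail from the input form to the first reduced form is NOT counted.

D = 4757, ⌊√D⌋ = 68
descent: ρ → (37,13,-31)  [lands on river]
river: ρ → (-31,49,19)
river: ρ → (19,65,-7)
river: ρ → (-7,61,37)
ρ-cycle length = 4 (tail of 1 descent step not counted)

4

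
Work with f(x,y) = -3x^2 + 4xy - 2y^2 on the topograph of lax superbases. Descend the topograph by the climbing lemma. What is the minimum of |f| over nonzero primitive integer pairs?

translate: b→2 (≡-4 mod 6), so (3,-4,2)→(3,2,1)
flip: (3,2,1)→(1,-2,3)
translate: b→0 (≡-2 mod 2), so (1,-2,3)→(1,0,2)
reduced (well bottom): (1,0,2) with a≤c, −a<b≤a
well minimum |f| = |-1| = 1 (negative-definite)

1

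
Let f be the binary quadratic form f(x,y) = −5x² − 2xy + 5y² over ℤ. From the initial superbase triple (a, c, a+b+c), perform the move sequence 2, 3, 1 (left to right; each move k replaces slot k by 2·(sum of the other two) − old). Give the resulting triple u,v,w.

start (-5,5,-2) = (f(1,0),f(0,1),f(1,1))
replace slot 2: 2·((-5)+(-2)) − 5 = -19 → (-5,-19,-2)
replace slot 3: 2·((-5)+(-19)) − (-2) = -46 → (-5,-19,-46)
replace slot 1: 2·((-19)+(-46)) − (-5) = -125 → (-125,-19,-46)

-125,-19,-46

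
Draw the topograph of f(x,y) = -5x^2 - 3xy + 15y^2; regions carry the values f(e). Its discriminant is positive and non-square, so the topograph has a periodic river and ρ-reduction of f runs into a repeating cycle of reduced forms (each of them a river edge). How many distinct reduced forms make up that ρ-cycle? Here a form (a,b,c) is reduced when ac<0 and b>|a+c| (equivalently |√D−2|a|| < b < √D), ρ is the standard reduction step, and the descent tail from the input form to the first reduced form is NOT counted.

D = 309, ⌊√D⌋ = 17
descent: ρ → (15,3,-5)
descent: ρ → (-5,17,1)  [lands on river]
river: ρ → (1,17,-5)
river: ρ → (-5,13,7)
river: ρ → (7,15,-3)
river: ρ → (-3,15,7)
river: ρ → (7,13,-5)
ρ-cycle length = 6 (tail of 2 descent steps not counted)

6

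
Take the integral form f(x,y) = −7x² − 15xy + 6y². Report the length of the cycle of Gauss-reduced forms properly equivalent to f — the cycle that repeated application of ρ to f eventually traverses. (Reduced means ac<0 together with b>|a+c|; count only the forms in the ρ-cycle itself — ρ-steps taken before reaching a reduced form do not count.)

D = 393, ⌊√D⌋ = 19
descent: ρ → (6,15,-7)  [lands on river]
river: ρ → (-7,13,8)
river: ρ → (8,19,-1)
river: ρ → (-1,19,8)
river: ρ → (8,13,-7)
river: ρ → (-7,15,6)
river: ρ → (6,9,-13)
river: ρ → (-13,17,2)
river: ρ → (2,19,-4)
river: ρ → (-4,13,14)
river: ρ → (14,15,-3)
river: ρ → (-3,15,14)
river: ρ → (14,13,-4)
river: ρ → (-4,19,2)
river: ρ → (2,17,-13)
river: ρ → (-13,9,6)
ρ-cycle length = 16 (tail of 1 descent step not counted)

16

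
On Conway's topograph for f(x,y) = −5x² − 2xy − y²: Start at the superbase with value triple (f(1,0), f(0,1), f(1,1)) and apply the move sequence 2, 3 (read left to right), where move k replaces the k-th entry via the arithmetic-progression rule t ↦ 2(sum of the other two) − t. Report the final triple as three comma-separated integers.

start (-5,-1,-8) = (f(1,0),f(0,1),f(1,1))
replace slot 2: 2·((-5)+(-8)) − (-1) = -25 → (-5,-25,-8)
replace slot 3: 2·((-5)+(-25)) − (-8) = -52 → (-5,-25,-52)

-5,-25,-52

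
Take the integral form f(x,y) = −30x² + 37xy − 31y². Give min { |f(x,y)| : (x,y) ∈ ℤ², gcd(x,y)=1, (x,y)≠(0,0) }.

translate: b→23 (≡-37 mod 60), so (30,-37,31)→(30,23,24)
flip: (30,23,24)→(24,-23,30)
reduced (well bottom): (24,-23,30) with a≤c, −a<b≤a
well minimum |f| = |-24| = 24 (negative-definite)

24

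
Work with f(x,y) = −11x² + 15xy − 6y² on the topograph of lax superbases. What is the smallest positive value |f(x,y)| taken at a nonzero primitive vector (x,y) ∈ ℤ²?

translate: b→7 (≡-15 mod 22), so (11,-15,6)→(11,7,2)
flip: (11,7,2)→(2,-7,11)
translate: b→1 (≡-7 mod 4), so (2,-7,11)→(2,1,5)
reduced (well bottom): (2,1,5) with a≤c, −a<b≤a
well minimum |f| = |-2| = 2 (negative-definite)

2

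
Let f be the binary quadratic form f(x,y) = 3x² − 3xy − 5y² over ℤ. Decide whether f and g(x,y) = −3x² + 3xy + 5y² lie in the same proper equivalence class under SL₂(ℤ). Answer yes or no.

D₁ = 69, D₂ = 69
river cycle of f (length 4): (-5, 3, 3), (3, 3, -5), (-5, 7, 1), (1, 7, -5)
river cycle of g (length 4): (5, 7, -1), (-1, 7, 5), (5, 3, -3), (-3, 3, 5)
cycles differ ⇒ inequivalent

no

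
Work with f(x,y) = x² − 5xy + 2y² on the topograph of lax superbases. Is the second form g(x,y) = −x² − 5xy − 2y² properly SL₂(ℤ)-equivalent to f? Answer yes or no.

D₁ = 17, D₂ = 17
river cycle of f (length 6): (2, 1, -2), (-2, 3, 1), (1, 3, -2), (-2, 1, 2), (2, 3, -1), (-1, 3, 2)
river cycle of g (length 6): (-2, 1, 2), (2, 3, -1), (-1, 3, 2), (2, 1, -2), (-2, 3, 1), (1, 3, -2)
cycles coincide ⇒ equivalent

yes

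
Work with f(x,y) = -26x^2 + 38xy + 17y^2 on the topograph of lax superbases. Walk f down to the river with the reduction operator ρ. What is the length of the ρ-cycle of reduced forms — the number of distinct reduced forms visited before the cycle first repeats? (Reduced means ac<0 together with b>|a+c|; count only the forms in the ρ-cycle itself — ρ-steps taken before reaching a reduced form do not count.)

D = 3212, ⌊√D⌋ = 56
river: ρ → (17,30,-34)
river: ρ → (-34,38,13)
river: ρ → (13,40,-31)
river: ρ → (-31,22,22)
river: ρ → (22,22,-31)
river: ρ → (-31,40,13)
river: ρ → (13,38,-34)
river: ρ → (-34,30,17)
river: ρ → (17,38,-26)
river: ρ → (-26,14,29)
river: ρ → (29,44,-11)
river: ρ → (-11,44,29)
river: ρ → (29,14,-26)
river: ρ → (-26,38,17)
ρ-cycle length = 14 (tail of 0 descent steps not counted)

14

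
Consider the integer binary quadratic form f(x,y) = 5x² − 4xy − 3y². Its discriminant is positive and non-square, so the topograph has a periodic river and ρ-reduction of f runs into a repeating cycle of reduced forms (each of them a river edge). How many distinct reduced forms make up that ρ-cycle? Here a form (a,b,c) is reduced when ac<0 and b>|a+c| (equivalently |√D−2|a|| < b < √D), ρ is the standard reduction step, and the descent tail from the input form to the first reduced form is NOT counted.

D = 76, ⌊√D⌋ = 8
descent: ρ → (-3,4,5)  [lands on river]
river: ρ → (5,6,-2)
river: ρ → (-2,6,5)
river: ρ → (5,4,-3)
river: ρ → (-3,8,1)
river: ρ → (1,8,-3)
ρ-cycle length = 6 (tail of 1 descent step not counted)

6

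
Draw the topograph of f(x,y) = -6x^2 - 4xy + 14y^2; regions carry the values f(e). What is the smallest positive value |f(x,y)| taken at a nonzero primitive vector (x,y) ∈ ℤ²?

descent: ρ → (14,4,-6)
descent: ρ → (-6,8,12)  [lands on river]
river: ρ → (12,16,-2)
river: ρ → (-2,16,12)
river: ρ → (12,8,-6)
river: ρ → (-6,16,4)
river: ρ → (4,16,-6)
closes: descent 2, river 6
min |a| on river = 2

2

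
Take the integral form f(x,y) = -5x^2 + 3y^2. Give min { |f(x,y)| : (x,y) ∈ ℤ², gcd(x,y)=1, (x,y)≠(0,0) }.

descent: ρ → (3,6,-2)  [lands on river]
river: ρ → (-2,6,3)
closes: descent 1, river 2
min |a| on river = 2

2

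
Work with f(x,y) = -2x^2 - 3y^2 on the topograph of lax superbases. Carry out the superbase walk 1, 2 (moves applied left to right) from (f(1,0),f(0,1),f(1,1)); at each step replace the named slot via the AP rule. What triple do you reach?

start (-2,-3,-5) = (f(1,0),f(0,1),f(1,1))
replace slot 1: 2·((-3)+(-5)) − (-2) = -14 → (-14,-3,-5)
replace slot 2: 2·((-14)+(-5)) − (-3) = -35 → (-14,-35,-5)

-14,-35,-5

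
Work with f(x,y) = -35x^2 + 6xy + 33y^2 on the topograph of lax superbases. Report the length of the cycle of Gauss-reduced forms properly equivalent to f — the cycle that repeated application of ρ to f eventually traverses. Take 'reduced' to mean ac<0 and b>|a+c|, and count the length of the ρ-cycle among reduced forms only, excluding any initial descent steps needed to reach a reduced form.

D = 4656, ⌊√D⌋ = 68
river: ρ → (33,60,-8)
river: ρ → (-8,68,1)
river: ρ → (1,68,-8)
river: ρ → (-8,60,33)
river: ρ → (33,6,-35)
river: ρ → (-35,64,4)
river: ρ → (4,64,-35)
river: ρ → (-35,6,33)
ρ-cycle length = 8 (tail of 0 descent steps not counted)

8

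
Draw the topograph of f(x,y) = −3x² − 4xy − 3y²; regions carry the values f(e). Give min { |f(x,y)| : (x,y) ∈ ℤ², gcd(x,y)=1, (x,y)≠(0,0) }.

translate: b→-2 (≡4 mod 6), so (3,4,3)→(3,-2,2)
flip: (3,-2,2)→(2,2,3)
reduced (well bottom): (2,2,3) with a≤c, −a<b≤a
well minimum |f| = |-2| = 2 (negative-definite)

2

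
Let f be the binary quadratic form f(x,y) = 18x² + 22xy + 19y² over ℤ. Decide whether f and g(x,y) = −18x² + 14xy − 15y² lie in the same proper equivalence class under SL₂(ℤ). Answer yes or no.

D₁ = -884, D₂ = -884
f: translate: b→-14 (≡22 mod 36), so (18,22,19)→(18,-14,15)
f: flip: (18,-14,15)→(15,14,18)
f: reduced (well bottom): (15,14,18) with a≤c, −a<b≤a
g is negative-definite; reduce −g:
−g: flip: (18,-14,15)→(15,14,18)
−g: reduced (well bottom): (15,14,18) with a≤c, −a<b≤a
flip sign back: reduced form of g is (-15,-14,-18)
reduced forms (15, 14, 18) vs (-15, -14, -18) ⇒ inequivalent

no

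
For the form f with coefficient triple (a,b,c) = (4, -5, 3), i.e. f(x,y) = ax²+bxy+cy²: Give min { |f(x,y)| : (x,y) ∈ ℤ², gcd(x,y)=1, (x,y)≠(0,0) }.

translate: b→3 (≡-5 mod 8), so (4,-5,3)→(4,3,2)
flip: (4,3,2)→(2,-3,4)
translate: b→1 (≡-3 mod 4), so (2,-3,4)→(2,1,3)
reduced (well bottom): (2,1,3) with a≤c, −a<b≤a
well minimum = a = 2

2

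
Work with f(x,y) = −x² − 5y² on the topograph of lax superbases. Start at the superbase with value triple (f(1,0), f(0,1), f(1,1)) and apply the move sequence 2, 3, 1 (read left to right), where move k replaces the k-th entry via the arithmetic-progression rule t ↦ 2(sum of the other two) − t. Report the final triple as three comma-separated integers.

start (-1,-5,-6) = (f(1,0),f(0,1),f(1,1))
replace slot 2: 2·((-1)+(-6)) − (-5) = -9 → (-1,-9,-6)
replace slot 3: 2·((-1)+(-9)) − (-6) = -14 → (-1,-9,-14)
replace slot 1: 2·((-9)+(-14)) − (-1) = -45 → (-45,-9,-14)

-45,-9,-14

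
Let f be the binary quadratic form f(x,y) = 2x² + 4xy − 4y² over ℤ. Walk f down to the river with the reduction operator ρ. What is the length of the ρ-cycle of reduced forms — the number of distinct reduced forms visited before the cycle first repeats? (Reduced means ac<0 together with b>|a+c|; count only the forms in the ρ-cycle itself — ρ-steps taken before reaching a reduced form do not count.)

D = 48, ⌊√D⌋ = 6
river: ρ → (-4,4,2)
river: ρ → (2,4,-4)
ρ-cycle length = 2 (tail of 0 descent steps not counted)

2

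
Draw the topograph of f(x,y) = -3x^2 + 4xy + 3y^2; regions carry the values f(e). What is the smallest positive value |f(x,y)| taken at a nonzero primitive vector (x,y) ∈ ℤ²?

river: ρ → (3,2,-4)
river: ρ → (-4,6,1)
river: ρ → (1,6,-4)
river: ρ → (-4,2,3)
river: ρ → (3,4,-3)
river: ρ → (-3,2,4)
river: ρ → (4,6,-1)
river: ρ → (-1,6,4)
river: ρ → (4,2,-3)
river: ρ → (-3,4,3)
closes: descent 0, river 10
min |a| on river = 1

1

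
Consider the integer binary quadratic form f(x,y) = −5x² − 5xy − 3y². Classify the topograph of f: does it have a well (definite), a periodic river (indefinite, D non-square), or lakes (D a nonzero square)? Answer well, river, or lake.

D = b²−4ac = (-5)² − 4·(-5)·(-3) = -35
D < 0 ⇒ definite ⇒ every region one sign ⇒ single well

well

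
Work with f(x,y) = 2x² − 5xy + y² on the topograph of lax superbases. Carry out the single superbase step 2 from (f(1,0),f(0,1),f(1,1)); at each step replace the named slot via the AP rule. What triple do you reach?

start (2,1,-2) = (f(1,0),f(0,1),f(1,1))
replace slot 2: 2·(2+(-2)) − 1 = -1 → (2,-1,-2)

2,-1,-2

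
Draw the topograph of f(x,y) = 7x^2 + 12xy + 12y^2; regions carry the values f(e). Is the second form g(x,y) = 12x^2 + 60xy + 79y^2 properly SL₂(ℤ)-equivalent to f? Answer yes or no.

D₁ = -192, D₂ = -192
f: translate: b→-2 (≡12 mod 14), so (7,12,12)→(7,-2,7)
f: flip: (7,-2,7)→(7,2,7)
f: reduced (well bottom): (7,2,7) with a≤c, −a<b≤a
g: translate: b→12 (≡60 mod 24), so (12,60,79)→(12,12,7)
g: flip: (12,12,7)→(7,-12,12)
g: translate: b→2 (≡-12 mod 14), so (7,-12,12)→(7,2,7)
g: reduced (well bottom): (7,2,7) with a≤c, −a<b≤a
reduced forms (7, 2, 7) vs (7, 2, 7) ⇒ equivalent

yes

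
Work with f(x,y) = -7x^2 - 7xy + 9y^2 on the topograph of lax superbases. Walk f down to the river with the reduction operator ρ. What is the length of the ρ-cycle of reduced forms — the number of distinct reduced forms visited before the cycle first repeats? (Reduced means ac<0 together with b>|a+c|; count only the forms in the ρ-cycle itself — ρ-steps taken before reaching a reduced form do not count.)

D = 301, ⌊√D⌋ = 17
descent: ρ → (9,7,-7)  [lands on river]
river: ρ → (-7,7,9)
river: ρ → (9,11,-5)
river: ρ → (-5,9,11)
river: ρ → (11,13,-3)
river: ρ → (-3,17,1)
river: ρ → (1,17,-3)
river: ρ → (-3,13,11)
river: ρ → (11,9,-5)
river: ρ → (-5,11,9)
ρ-cycle length = 10 (tail of 1 descent step not counted)

10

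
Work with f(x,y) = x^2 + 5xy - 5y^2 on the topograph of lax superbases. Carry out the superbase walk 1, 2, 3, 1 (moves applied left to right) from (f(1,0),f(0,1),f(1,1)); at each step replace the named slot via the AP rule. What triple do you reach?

start (1,-5,1) = (f(1,0),f(0,1),f(1,1))
replace slot 1: 2·((-5)+1) − 1 = -9 → (-9,-5,1)
replace slot 2: 2·((-9)+1) − (-5) = -11 → (-9,-11,1)
replace slot 3: 2·((-9)+(-11)) − 1 = -41 → (-9,-11,-41)
replace slot 1: 2·((-11)+(-41)) − (-9) = -95 → (-95,-11,-41)

-95,-11,-41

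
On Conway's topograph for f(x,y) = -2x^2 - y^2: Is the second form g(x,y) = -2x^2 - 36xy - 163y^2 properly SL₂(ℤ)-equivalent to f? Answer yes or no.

D₁ = -8, D₂ = -8
f is negative-definite; reduce −f:
−f: flip: (2,0,1)→(1,0,2)
−f: reduced (well bottom): (1,0,2) with a≤c, −a<b≤a
flip sign back: reduced form of f is (-1,0,-2)
g is negative-definite; reduce −g:
−g: translate: b→0 (≡36 mod 4), so (2,36,163)→(2,0,1)
−g: flip: (2,0,1)→(1,0,2)
−g: reduced (well bottom): (1,0,2) with a≤c, −a<b≤a
flip sign back: reduced form of g is (-1,0,-2)
reduced forms (-1, 0, -2) vs (-1, 0, -2) ⇒ equivalent

yes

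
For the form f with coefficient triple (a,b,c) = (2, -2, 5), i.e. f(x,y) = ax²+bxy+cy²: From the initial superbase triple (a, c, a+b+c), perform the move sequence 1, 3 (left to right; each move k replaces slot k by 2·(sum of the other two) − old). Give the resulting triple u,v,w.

start (2,5,5) = (f(1,0),f(0,1),f(1,1))
replace slot 1: 2·(5+5) − 2 = 18 → (18,5,5)
replace slot 3: 2·(18+5) − 5 = 41 → (18,5,41)

18,5,41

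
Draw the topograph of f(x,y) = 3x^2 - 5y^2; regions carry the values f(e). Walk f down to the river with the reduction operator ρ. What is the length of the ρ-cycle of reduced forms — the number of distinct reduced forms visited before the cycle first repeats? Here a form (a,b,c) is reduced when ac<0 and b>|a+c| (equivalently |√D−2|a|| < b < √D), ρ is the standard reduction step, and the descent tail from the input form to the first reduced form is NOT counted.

D = 60, ⌊√D⌋ = 7
descent: ρ → (-5,0,3)
descent: ρ → (3,6,-2)  [lands on river]
river: ρ → (-2,6,3)
ρ-cycle length = 2 (tail of 2 descent steps not counted)

2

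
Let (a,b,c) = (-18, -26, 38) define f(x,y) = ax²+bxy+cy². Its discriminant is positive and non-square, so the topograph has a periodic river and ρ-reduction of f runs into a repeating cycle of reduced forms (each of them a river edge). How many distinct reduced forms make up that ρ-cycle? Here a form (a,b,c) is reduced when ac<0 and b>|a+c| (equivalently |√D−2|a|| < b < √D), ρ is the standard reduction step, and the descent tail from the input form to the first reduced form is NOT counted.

D = 3412, ⌊√D⌋ = 58
descent: ρ → (38,26,-18)  [lands on river]
river: ρ → (-18,46,18)
river: ρ → (18,26,-38)
river: ρ → (-38,50,6)
river: ρ → (6,58,-2)
river: ρ → (-2,58,6)
river: ρ → (6,50,-38)
river: ρ → (-38,26,18)
river: ρ → (18,46,-18)
river: ρ → (-18,26,38)
river: ρ → (38,50,-6)
river: ρ → (-6,58,2)
river: ρ → (2,58,-6)
river: ρ → (-6,50,38)
ρ-cycle length = 14 (tail of 1 descent step not counted)

14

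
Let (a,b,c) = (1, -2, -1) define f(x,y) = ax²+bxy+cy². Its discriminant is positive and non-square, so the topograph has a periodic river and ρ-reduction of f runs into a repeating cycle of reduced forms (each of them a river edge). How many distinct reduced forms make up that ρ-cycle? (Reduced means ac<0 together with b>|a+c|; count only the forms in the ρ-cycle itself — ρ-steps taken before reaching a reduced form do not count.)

D = 8, ⌊√D⌋ = 2
descent: ρ → (-1,2,1)  [lands on river]
river: ρ → (1,2,-1)
ρ-cycle length = 2 (tail of 1 descent step not counted)

2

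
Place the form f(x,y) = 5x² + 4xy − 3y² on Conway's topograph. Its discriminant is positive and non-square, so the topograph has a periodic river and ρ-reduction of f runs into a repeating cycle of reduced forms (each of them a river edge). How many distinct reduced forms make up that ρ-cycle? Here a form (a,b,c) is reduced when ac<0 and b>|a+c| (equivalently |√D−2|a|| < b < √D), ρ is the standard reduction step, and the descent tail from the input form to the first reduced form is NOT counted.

D = 76, ⌊√D⌋ = 8
river: ρ → (-3,8,1)
river: ρ → (1,8,-3)
river: ρ → (-3,4,5)
river: ρ → (5,6,-2)
river: ρ → (-2,6,5)
river: ρ → (5,4,-3)
ρ-cycle length = 6 (tail of 0 descent steps not counted)

6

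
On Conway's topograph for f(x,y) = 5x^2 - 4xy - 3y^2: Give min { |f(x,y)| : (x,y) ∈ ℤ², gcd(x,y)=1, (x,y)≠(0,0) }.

descent: ρ → (-3,4,5)  [lands on river]
river: ρ → (5,6,-2)
river: ρ → (-2,6,5)
river: ρ → (5,4,-3)
river: ρ → (-3,8,1)
river: ρ → (1,8,-3)
closes: descent 1, river 6
min |a| on river = 1

1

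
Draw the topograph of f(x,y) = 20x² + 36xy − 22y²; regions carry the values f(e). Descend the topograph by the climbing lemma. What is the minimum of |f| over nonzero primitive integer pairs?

river: ρ → (-22,52,4)
river: ρ → (4,52,-22)
river: ρ → (-22,36,20)
river: ρ → (20,44,-14)
river: ρ → (-14,40,26)
river: ρ → (26,12,-28)
river: ρ → (-28,44,10)
river: ρ → (10,36,-44)
river: ρ → (-44,52,2)
river: ρ → (2,52,-44)
river: ρ → (-44,36,10)
river: ρ → (10,44,-28)
river: ρ → (-28,12,26)
river: ρ → (26,40,-14)
river: ρ → (-14,44,20)
river: ρ → (20,36,-22)
closes: descent 0, river 16
min |a| on river = 2

2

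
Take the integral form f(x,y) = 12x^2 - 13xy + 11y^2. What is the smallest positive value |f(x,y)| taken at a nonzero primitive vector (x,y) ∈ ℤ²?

translate: b→11 (≡-13 mod 24), so (12,-13,11)→(12,11,10)
flip: (12,11,10)→(10,-11,12)
translate: b→9 (≡-11 mod 20), so (10,-11,12)→(10,9,11)
reduced (well bottom): (10,9,11) with a≤c, −a<b≤a
well minimum = a = 10

10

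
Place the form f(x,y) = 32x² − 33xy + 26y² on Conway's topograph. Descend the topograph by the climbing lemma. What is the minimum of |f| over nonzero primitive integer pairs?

translate: b→31 (≡-33 mod 64), so (32,-33,26)→(32,31,25)
flip: (32,31,25)→(25,-31,32)
translate: b→19 (≡-31 mod 50), so (25,-31,32)→(25,19,26)
reduced (well bottom): (25,19,26) with a≤c, −a<b≤a
well minimum = a = 25

25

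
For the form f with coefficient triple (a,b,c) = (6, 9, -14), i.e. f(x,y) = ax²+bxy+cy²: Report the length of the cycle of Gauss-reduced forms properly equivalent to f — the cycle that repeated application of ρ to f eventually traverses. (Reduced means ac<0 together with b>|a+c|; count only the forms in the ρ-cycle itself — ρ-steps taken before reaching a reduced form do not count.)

D = 417, ⌊√D⌋ = 20
river: ρ → (-14,19,1)
river: ρ → (1,19,-14)
river: ρ → (-14,9,6)
river: ρ → (6,15,-8)
river: ρ → (-8,17,4)
river: ρ → (4,15,-12)
river: ρ → (-12,9,7)
river: ρ → (7,19,-2)
river: ρ → (-2,17,16)
river: ρ → (16,15,-3)
river: ρ → (-3,15,16)
river: ρ → (16,17,-2)
river: ρ → (-2,19,7)
river: ρ → (7,9,-12)
river: ρ → (-12,15,4)
river: ρ → (4,17,-8)
river: ρ → (-8,15,6)
river: ρ → (6,9,-14)
ρ-cycle length = 18 (tail of 0 descent steps not counted)

18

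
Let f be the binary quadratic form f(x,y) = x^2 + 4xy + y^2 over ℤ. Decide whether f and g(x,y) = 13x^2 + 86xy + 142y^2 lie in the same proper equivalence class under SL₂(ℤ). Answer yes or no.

D₁ = 12, D₂ = 12
river cycle of f (length 2): (1, 2, -2), (-2, 2, 1)
river cycle of g (length 2): (1, 2, -2), (-2, 2, 1)
cycles coincide ⇒ equivalent

yes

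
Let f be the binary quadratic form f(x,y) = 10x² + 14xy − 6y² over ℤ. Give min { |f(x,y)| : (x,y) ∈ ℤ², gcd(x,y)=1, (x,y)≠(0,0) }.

river: ρ → (-6,10,14)
river: ρ → (14,18,-2)
river: ρ → (-2,18,14)
river: ρ → (14,10,-6)
river: ρ → (-6,14,10)
river: ρ → (10,6,-10)
river: ρ → (-10,14,6)
river: ρ → (6,10,-14)
river: ρ → (-14,18,2)
river: ρ → (2,18,-14)
river: ρ → (-14,10,6)
river: ρ → (6,14,-10)
river: ρ → (-10,6,10)
river: ρ → (10,14,-6)
closes: descent 0, river 14
min |a| on river = 2

2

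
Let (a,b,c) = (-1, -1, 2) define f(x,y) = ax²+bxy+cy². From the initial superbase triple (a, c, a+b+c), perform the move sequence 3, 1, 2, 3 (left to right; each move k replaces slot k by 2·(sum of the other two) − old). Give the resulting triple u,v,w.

start (-1,2,0) = (f(1,0),f(0,1),f(1,1))
replace slot 3: 2·((-1)+2) − 0 = 2 → (-1,2,2)
replace slot 1: 2·(2+2) − (-1) = 9 → (9,2,2)
replace slot 2: 2·(9+2) − 2 = 20 → (9,20,2)
replace slot 3: 2·(9+20) − 2 = 56 → (9,20,56)

9,20,56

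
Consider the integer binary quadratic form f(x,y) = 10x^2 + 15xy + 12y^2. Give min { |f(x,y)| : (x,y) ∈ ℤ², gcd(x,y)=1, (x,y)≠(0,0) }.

translate: b→-5 (≡15 mod 20), so (10,15,12)→(10,-5,7)
flip: (10,-5,7)→(7,5,10)
reduced (well bottom): (7,5,10) with a≤c, −a<b≤a
well minimum = a = 7

7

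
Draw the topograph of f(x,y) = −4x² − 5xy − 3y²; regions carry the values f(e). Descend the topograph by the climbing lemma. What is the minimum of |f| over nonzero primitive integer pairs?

translate: b→-3 (≡5 mod 8), so (4,5,3)→(4,-3,2)
flip: (4,-3,2)→(2,3,4)
translate: b→-1 (≡3 mod 4), so (2,3,4)→(2,-1,3)
reduced (well bottom): (2,-1,3) with a≤c, −a<b≤a
well minimum |f| = |-2| = 2 (negative-definite)

2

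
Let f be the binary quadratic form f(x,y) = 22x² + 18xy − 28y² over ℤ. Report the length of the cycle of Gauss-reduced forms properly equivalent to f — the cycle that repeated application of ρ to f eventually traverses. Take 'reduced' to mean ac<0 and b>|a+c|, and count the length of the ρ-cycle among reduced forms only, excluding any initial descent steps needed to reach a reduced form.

D = 2788, ⌊√D⌋ = 52
river: ρ → (-28,38,12)
river: ρ → (12,34,-34)
river: ρ → (-34,34,12)
river: ρ → (12,38,-28)
river: ρ → (-28,18,22)
river: ρ → (22,26,-24)
river: ρ → (-24,22,24)
river: ρ → (24,26,-22)
river: ρ → (-22,18,28)
river: ρ → (28,38,-12)
river: ρ → (-12,34,34)
river: ρ → (34,34,-12)
river: ρ → (-12,38,28)
river: ρ → (28,18,-22)
river: ρ → (-22,26,24)
river: ρ → (24,22,-24)
river: ρ → (-24,26,22)
river: ρ → (22,18,-28)
ρ-cycle length = 18 (tail of 0 descent steps not counted)

18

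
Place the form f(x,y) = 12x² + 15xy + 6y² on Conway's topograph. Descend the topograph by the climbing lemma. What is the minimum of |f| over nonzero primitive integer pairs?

translate: b→-9 (≡15 mod 24), so (12,15,6)→(12,-9,3)
flip: (12,-9,3)→(3,9,12)
translate: b→3 (≡9 mod 6), so (3,9,12)→(3,3,6)
reduced (well bottom): (3,3,6) with a≤c, −a<b≤a
well minimum = a = 3

3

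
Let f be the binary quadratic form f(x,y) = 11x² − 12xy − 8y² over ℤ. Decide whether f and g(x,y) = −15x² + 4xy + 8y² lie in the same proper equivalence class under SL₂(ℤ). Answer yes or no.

D₁ = 496, D₂ = 496
river cycle of f (length 16): (-8, 12, 11), (11, 10, -9), (-9, 8, 12), (12, 16, -5), (-5, 14, 15), (15, 16, -4), (-4, 16, 15), (15, 14, -5), (-5, 16, 12), (12, 8, -9), … (6 more)
river cycle of g (length 16): (8, 12, -11), (-11, 10, 9), (9, 8, -12), (-12, 16, 5), (5, 14, -15), (-15, 16, 4), (4, 16, -15), (-15, 14, 5), (5, 16, -12), (-12, 8, 9), … (6 more)
cycles differ ⇒ inequivalent

no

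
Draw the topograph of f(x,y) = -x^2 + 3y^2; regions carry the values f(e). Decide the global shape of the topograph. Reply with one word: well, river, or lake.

D = b²−4ac = 0² − 4·(-1)·3 = 12
D > 0 non-square ⇒ indefinite ⇒ periodic river

river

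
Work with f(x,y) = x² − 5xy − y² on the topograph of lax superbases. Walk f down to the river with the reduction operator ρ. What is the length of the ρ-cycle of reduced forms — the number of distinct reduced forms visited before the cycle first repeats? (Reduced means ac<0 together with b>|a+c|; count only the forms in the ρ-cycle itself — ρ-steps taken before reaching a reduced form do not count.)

D = 29, ⌊√D⌋ = 5
descent: ρ → (-1,5,1)  [lands on river]
river: ρ → (1,5,-1)
ρ-cycle length = 2 (tail of 1 descent step not counted)

2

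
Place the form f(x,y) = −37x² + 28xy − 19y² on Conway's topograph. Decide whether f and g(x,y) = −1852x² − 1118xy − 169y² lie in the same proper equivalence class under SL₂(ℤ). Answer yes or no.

D₁ = -2028, D₂ = -2028
f is negative-definite; reduce −f:
−f: flip: (37,-28,19)→(19,28,37)
−f: translate: b→-10 (≡28 mod 38), so (19,28,37)→(19,-10,28)
−f: reduced (well bottom): (19,-10,28) with a≤c, −a<b≤a
flip sign back: reduced form of f is (-19,10,-28)
g is negative-definite; reduce −g:
−g: flip: (1852,1118,169)→(169,-1118,1852)
−g: translate: b→-104 (≡-1118 mod 338), so (169,-1118,1852)→(169,-104,19)
−g: flip: (169,-104,19)→(19,104,169)
−g: translate: b→-10 (≡104 mod 38), so (19,104,169)→(19,-10,28)
−g: reduced (well bottom): (19,-10,28) with a≤c, −a<b≤a
flip sign back: reduced form of g is (-19,10,-28)
reduced forms (-19, 10, -28) vs (-19, 10, -28) ⇒ equivalent

yes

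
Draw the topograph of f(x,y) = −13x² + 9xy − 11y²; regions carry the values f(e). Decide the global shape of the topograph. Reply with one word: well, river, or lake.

D = b²−4ac = 9² − 4·(-13)·(-11) = -491
D < 0 ⇒ definite ⇒ every region one sign ⇒ single well

well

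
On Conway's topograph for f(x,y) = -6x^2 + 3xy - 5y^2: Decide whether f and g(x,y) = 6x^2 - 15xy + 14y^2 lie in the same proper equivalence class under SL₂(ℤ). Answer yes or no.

D₁ = -111, D₂ = -111
f is negative-definite; reduce −f:
−f: flip: (6,-3,5)→(5,3,6)
−f: reduced (well bottom): (5,3,6) with a≤c, −a<b≤a
flip sign back: reduced form of f is (-5,-3,-6)
g: translate: b→-3 (≡-15 mod 12), so (6,-15,14)→(6,-3,5)
g: flip: (6,-3,5)→(5,3,6)
g: reduced (well bottom): (5,3,6) with a≤c, −a<b≤a
reduced forms (-5, -3, -6) vs (5, 3, 6) ⇒ inequivalent

no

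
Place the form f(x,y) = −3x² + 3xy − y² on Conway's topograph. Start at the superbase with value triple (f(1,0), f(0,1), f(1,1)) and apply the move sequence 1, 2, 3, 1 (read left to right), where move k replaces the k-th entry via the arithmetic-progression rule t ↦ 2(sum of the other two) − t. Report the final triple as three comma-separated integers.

start (-3,-1,-1) = (f(1,0),f(0,1),f(1,1))
replace slot 1: 2·((-1)+(-1)) − (-3) = -1 → (-1,-1,-1)
replace slot 2: 2·((-1)+(-1)) − (-1) = -3 → (-1,-3,-1)
replace slot 3: 2·((-1)+(-3)) − (-1) = -7 → (-1,-3,-7)
replace slot 1: 2·((-3)+(-7)) − (-1) = -19 → (-19,-3,-7)

-19,-3,-7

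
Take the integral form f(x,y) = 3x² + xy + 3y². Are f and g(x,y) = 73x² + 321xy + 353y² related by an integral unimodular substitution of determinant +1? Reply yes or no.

D₁ = -35, D₂ = -35
f: reduced (well bottom): (3,1,3) with a≤c, −a<b≤a
g: translate: b→29 (≡321 mod 146), so (73,321,353)→(73,29,3)
g: flip: (73,29,3)→(3,-29,73)
g: translate: b→1 (≡-29 mod 6), so (3,-29,73)→(3,1,3)
g: reduced (well bottom): (3,1,3) with a≤c, −a<b≤a
reduced forms (3, 1, 3) vs (3, 1, 3) ⇒ equivalent

yes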